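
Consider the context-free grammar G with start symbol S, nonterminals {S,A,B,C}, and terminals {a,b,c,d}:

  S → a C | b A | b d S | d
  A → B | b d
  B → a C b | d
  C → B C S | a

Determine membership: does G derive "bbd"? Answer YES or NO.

Convert to CNF:
  S -> T0 C | T1 A | T1 X6 | d
  A -> T0 X3 | T1 T2 | d
  B -> T0 X4 | d
  C -> B X5 | a
  T0 -> a
  T1 -> b
  T2 -> d
  X3 -> C T1
  X4 -> C T1
  X5 -> C S
  X6 -> T2 S

CYK table (by increasing span):
  cell(0,0) b: {T1}  orig:{}
  cell(1,1) b: {T1}  orig:{}
  cell(2,2) d: {A,B,S,T2}  orig:{A,B,S}
  cell(0,1) bb: ∅
  cell(1,2) bd: {A,S}
  cell(0,2) bbd: {S}

S ∈ T[0,2] ⇒ YES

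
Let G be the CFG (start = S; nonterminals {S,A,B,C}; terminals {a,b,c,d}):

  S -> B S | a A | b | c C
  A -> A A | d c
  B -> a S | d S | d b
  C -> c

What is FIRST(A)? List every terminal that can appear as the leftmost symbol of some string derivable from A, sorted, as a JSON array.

FIRST iteration:
iter 1:
  A via A→d c: +{d}
  B via B→a S: +{a}
  B via B→d S: +{d}
  C via C→c: +{c}
  S via S→B S: +{a,d}
  S via S→b: +{b}
  S via S→c C: +{c}
  FIRST(S)={a,b,c,d}  FIRST(A)={d}  FIRST(B)={a,d}  FIRST(C)={c}
iter 2: — fixpoint
  FIRST(S)={a,b,c,d}  FIRST(A)={d}  FIRST(B)={a,d}  FIRST(C)={c}

FIRST(A) = ["d"]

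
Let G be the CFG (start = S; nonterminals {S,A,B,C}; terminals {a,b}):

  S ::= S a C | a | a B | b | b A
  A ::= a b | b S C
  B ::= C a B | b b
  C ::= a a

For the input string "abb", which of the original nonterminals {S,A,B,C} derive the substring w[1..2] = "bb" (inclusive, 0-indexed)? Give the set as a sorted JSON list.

CNF form of G:
  S -> S X4 | T0 B | T1 A | a | b
  A -> T0 T1 | T1 X2
  B -> C X3 | T1 T1
  C -> T0 T0
  T0 -> a
  T1 -> b
  X2 -> S C
  X3 -> T0 B
  X4 -> T0 C

CYK fill, restricted to cells inside w[1..2]:
  cell(1,1) b: {S,T1}  orig:{S}
  cell(2,2) b: {S,T1}  orig:{S}
  cell(1,2) bb: {B}

Original NTs in T[1,2] deriving "bb": ["B"]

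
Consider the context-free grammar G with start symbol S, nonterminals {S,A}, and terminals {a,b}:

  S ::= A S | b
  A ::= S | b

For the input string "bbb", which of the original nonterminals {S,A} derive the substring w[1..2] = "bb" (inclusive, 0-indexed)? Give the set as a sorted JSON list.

CNF form of G:
  S -> A S | b
  A -> A S | b

Fill CYK table bottom-up (cells [i..j] with 1 ≤ i ≤ j ≤ 2 only):
  T[1,1] 'b' = {A,S}
  T[2,2] 'b' = {A,S}
  T[1,2] 'bb' = {A,S}

Original NTs in T[1,2] deriving "bb": ["A", "S"]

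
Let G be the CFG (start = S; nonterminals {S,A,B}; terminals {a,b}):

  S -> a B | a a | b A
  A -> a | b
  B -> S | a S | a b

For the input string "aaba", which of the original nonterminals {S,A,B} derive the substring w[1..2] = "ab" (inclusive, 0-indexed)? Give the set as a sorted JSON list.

Convert to CNF:
  S -> T0 B | T0 T0 | T1 A
  A -> a | b
  B -> T0 B | T0 S | T0 T0 | T0 T1 | T1 A
  T0 -> a
  T1 -> b

Fill CYK table bottom-up — only the sub-triangle for w[1..2]:
  [1..1]={A,T0}  "a"  orig:{A}
  [2..2]={A,T1}  "b"  orig:{A}
  [1..2]={B}  "ab"

Original NTs in T[1,2] deriving "ab": ["B"]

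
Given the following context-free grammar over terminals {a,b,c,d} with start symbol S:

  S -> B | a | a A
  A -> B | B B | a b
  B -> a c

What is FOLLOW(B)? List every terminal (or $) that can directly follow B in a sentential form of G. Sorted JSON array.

Compute FIRST by fixpoint:
[1]
  A via A→a b: +{a}
  B via B→a c: +{a}
  S via S→B: +{a}
  FIRST[S]={a}  FIRST[A]={a}  FIRST[B]={a}
[2] done
  FIRST[S]={a}  FIRST[A]={a}  FIRST[B]={a}

FOLLOW sets:
FOLLOW(S) := {$}
iter 1:
  A→B B: FOLLOW(B) ⊇ FIRST(B) = {a}; new: +{a}
  S→B: FOLLOW(B) ⊇ FOLLOW(S) ⊇ {$}; new: +{$}
  S→a A: FOLLOW(A) ⊇ FOLLOW(S) ⊇ {$}; new: +{$}
  FOLLOW(S)={$}  FOLLOW(A)={$}  FOLLOW(B)={$,a}
iter 2: done
  FOLLOW(S)={$}  FOLLOW(A)={$}  FOLLOW(B)={$,a}

FOLLOW(B) = ["$", "a"]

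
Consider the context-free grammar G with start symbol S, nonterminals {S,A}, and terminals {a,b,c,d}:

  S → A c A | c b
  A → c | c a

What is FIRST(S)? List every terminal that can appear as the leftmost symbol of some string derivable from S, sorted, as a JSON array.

FIRST sets, iterate to fixpoint:
pass 1:
  A via A→c: +{c}
  S via S→A c A: +{c}
  FIRST(S)={c}  FIRST(A)={c}
pass 2: (no change)
  FIRST(S)={c}  FIRST(A)={c}

FIRST(S) = ["c"]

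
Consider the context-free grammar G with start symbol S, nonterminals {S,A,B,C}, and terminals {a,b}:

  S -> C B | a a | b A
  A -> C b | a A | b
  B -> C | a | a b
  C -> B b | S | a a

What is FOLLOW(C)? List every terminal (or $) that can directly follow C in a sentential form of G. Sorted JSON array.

Compute FIRST by fixpoint:
[1]
  A via A→a A: +{a}
  A via A→b: +{b}
  B via B→a: +{a}
  C via C→B b: +{a}
  S via S→C B: +{a}
  S via S→b A: +{b}
  FIRST(S)={a,b}  FIRST(A)={a,b}  FIRST(B)={a}  FIRST(C)={a}
[2]
  C via C→S: +{b}
  FIRST(S)={a,b}  FIRST(A)={a,b}  FIRST(B)={a}  FIRST(C)={a,b}
[3]
  B via B→C: +{b}
  FIRST(S)={a,b}  FIRST(A)={a,b}  FIRST(B)={a,b}  FIRST(C)={a,b}
[4] — fixpoint
  FIRST(S)={a,b}  FIRST(A)={a,b}  FIRST(B)={a,b}  FIRST(C)={a,b}

FOLLOW sets:
initialize: $ ∈ FOLLOW(S)
round 1:
  A→C b: FOLLOW(C) ⊇ FIRST(b) = {b}; new: +{b}
  C→B b: FOLLOW(B) ⊇ FIRST(b) = {b}; new: +{b}
  C→S: FOLLOW(S) ⊇ FOLLOW(C) ⊇ {b}; new: +{b}
  S→C B: FOLLOW(C) ⊇ FIRST(B) = {a,b}; new: +{a}
  S→C B: FOLLOW(B) ⊇ FOLLOW(S) ⊇ {$,b}; new: +{$}
  S→b A: FOLLOW(A) ⊇ FOLLOW(S) ⊇ {$,b}; new: +{$,b}
  S: {$,b}  A: {$,b}  B: {$,b}  C: {a,b}
round 2:
  B→C: FOLLOW(C) ⊇ FOLLOW(B) ⊇ {$,b}; new: +{$}
  C→S: FOLLOW(S) ⊇ FOLLOW(C) ⊇ {$,a,b}; new: +{a}
  S→C B: FOLLOW(B) ⊇ FOLLOW(S) ⊇ {$,a,b}; new: +{a}
  S→b A: FOLLOW(A) ⊇ FOLLOW(S) ⊇ {$,a,b}; new: +{a}
  S: {$,a,b}  A: {$,a,b}  B: {$,a,b}  C: {$,a,b}
round 3: done
  S: {$,a,b}  A: {$,a,b}  B: {$,a,b}  C: {$,a,b}

FOLLOW(C) = ["$", "a", "b"]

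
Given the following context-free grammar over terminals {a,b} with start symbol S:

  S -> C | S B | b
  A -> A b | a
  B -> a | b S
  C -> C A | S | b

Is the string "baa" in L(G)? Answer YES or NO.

CNF form of G:
  S -> C A | S B | b
  A -> A T0 | a
  B -> T0 S | a
  C -> C A | S B | b
  T0 -> b

CYK table (by increasing span):
  cell(0,0) b: {C,S,T0}  orig:{C,S}
  cell(1,1) a: {A,B}
  cell(2,2) a: {A,B}
  cell(0,1) ba: {C,S}
  cell(1,2) aa: ∅
  cell(0,2) baa: {C,S}

S ∈ T[0,2] ⇒ YES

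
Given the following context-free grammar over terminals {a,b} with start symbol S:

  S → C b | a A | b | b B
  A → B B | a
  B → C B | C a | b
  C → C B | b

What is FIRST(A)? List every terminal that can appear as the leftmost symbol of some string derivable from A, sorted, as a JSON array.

Compute FIRST by fixpoint:
[1]
  A via A→a: +{a}
  B via B→b: +{b}
  C via C→b: +{b}
  S via S→C b: +{b}
  S via S→a A: +{a}
  FIRST(S)={a,b}  FIRST(A)={a}  FIRST(B)={b}  FIRST(C)={b}
[2]
  A via A→B B: +{b}
  FIRST(S)={a,b}  FIRST(A)={a,b}  FIRST(B)={b}  FIRST(C)={b}
[3] done
  FIRST(S)={a,b}  FIRST(A)={a,b}  FIRST(B)={b}  FIRST(C)={b}

FIRST(A) = ["a", "b"]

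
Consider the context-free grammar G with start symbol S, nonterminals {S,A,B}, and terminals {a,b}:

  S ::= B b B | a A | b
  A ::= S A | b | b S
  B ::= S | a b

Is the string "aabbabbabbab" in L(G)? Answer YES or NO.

CNF form of G:
  S -> B X3 | T1 A | b
  A -> S A | T0 S | b
  B -> B X2 | T1 A | T1 T0 | b
  T0 -> b
  T1 -> a
  X2 -> T0 B
  X3 -> T0 B

Fill CYK table bottom-up:
  cell(0,0) a: {T1}  orig:{}
  cell(1,1) a: {T1}  orig:{}
  cell(2,2) b: {A,B,S,T0}  orig:{A,B,S}
  cell(3,3) b: {A,B,S,T0}  orig:{A,B,S}
  cell(4,4) a: {T1}  orig:{}
  cell(5,5) b: {A,B,S,T0}  orig:{A,B,S}
  cell(6,6) b: {A,B,S,T0}  orig:{A,B,S}
  cell(7,7) a: {T1}  orig:{}
  cell(8,8) b: {A,B,S,T0}  orig:{A,B,S}
  cell(9,9) b: {A,B,S,T0}  orig:{A,B,S}
  cell(10,10) a: {T1}  orig:{}
  cell(11,11) b: {A,B,S,T0}  orig:{A,B,S}
  cell(0,1) aa: ∅
  cell(1,2) ab: {B,S}
  cell(2,3) bb: {A,X2,X3}  orig:{A}
  cell(3,4) ba: ∅
  cell(4,5) ab: {B,S}
  cell(5,6) bb: {A,X2,X3}  orig:{A}
  cell(6,7) ba: ∅
  cell(7,8) ab: {B,S}
  cell(8,9) bb: {A,X2,X3}  orig:{A}
  cell(9,10) ba: ∅
  cell(10,11) ab: {B,S}
  cell(0,2) aab: ∅
  cell(1,3) abb: {A,B,S}
  cell(2,4) bba: ∅
  cell(3,5) bab: {A,X2,X3}  orig:{A}
  cell(4,6) abb: {A,B,S}
  cell(5,7) bba: ∅
  cell(6,8) bab: {A,X2,X3}  orig:{A}
  cell(7,9) abb: {A,B,S}
  cell(8,10) bba: ∅
  cell(9,11) bab: {A,X2,X3}  orig:{A}
  cell(0,3) aabb: {B,S}
  cell(1,4) abba: ∅
  cell(2,5) bbab: {A,B,S}
  cell(3,6) babb: {A,X2,X3}  orig:{A}
  cell(4,7) abba: ∅
  cell(5,8) bbab: {A,B,S}
  cell(6,9) babb: {A,X2,X3}  orig:{A}
  cell(7,10) abba: ∅
  cell(8,11) bbab: {A,B,S}
  cell(0,4) aabba: ∅
  cell(1,5) abbab: {A,B,S}
  cell(2,6) bbabb: {A,B,S}
  cell(3,7) babba: ∅
  cell(4,8) abbab: {A,B,S}
  cell(5,9) bbabb: {A,B,S}
  cell(6,10) babba: ∅
  cell(7,11) abbab: {A,B,S}
  cell(0,5) aabbab: {B,S}
  cell(1,6) abbabb: {A,B,S}
  cell(2,7) bbabba: ∅
  cell(3,8) babbab: {A,X2,X3}  orig:{A}
  cell(4,9) abbabb: {A,B,S}
  cell(5,10) bbabba: ∅
  cell(6,11) babbab: {A,X2,X3}  orig:{A}
  cell(0,6) aabbabb: {A,B,S}
  cell(1,7) abbabba: ∅
  cell(2,8) bbabbab: {A,B,S}
  cell(3,9) babbabb: {A,X2,X3}  orig:{A}
  cell(4,10) abbabba: ∅
  cell(5,11) bbabbab: {A,B,S}
  cell(0,7) aabbabba: ∅
  cell(1,8) abbabbab: {A,B,S}
  cell(2,9) bbabbabb: {A,B,S}
  cell(3,10) babbabba: ∅
  cell(4,11) abbabbab: {A,B,S}
  cell(0,8) aabbabbab: {A,B,S}
  cell(1,9) abbabbabb: {A,B,S}
  cell(2,10) bbabbabba: ∅
  cell(3,11) babbabbab: {A,X2,X3}  orig:{A}
  cell(0,9) aabbabbabb: {A,B,S}
  cell(1,10) abbabbabba: ∅
  cell(2,11) bbabbabbab: {A,B,S}
  cell(0,10) aabbabbabba: ∅
  cell(1,11) abbabbabbab: {A,B,S}
  cell(0,11) aabbabbabbab: {A,B,S}

S ∈ T[0,11] ⇒ YES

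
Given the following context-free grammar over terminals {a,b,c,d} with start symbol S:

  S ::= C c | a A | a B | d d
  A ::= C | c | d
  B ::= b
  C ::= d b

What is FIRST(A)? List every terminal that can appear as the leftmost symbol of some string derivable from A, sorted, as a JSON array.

Compute FIRST by fixpoint:
round 1:
  A via A→c: +{c}
  A via A→d: +{d}
  B via B→b: +{b}
  C via C→d b: +{d}
  S via S→C c: +{d}
  S via S→a A: +{a}
  S: {a,d}  A: {c,d}  B: {b}  C: {d}
round 2: — fixpoint
  S: {a,d}  A: {c,d}  B: {b}  C: {d}

FIRST(A) = ["c", "d"]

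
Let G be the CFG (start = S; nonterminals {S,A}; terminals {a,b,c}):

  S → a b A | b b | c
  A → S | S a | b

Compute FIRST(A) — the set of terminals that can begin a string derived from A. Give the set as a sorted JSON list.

FIRST iteration:
pass 1:
  A via A→b: +{b}
  S via S→a b A: +{a}
  S via S→b b: +{b}
  S via S→c: +{c}
  S: {a,b,c}  A: {b}
pass 2:
  A via A→S: +{a,c}
  S: {a,b,c}  A: {a,b,c}
pass 3: (no change)
  S: {a,b,c}  A: {a,b,c}

FIRST(A) = ["a", "b", "c"]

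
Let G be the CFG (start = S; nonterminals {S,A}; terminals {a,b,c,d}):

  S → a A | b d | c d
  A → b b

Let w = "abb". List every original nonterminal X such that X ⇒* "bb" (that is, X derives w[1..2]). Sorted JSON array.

Convert to CNF:
  S -> T0 T2 | T1 A | T3 T2
  A -> T0 T0
  T0 -> b
  T1 -> a
  T2 -> d
  T3 -> c

CYK fill — only the sub-triangle for w[1..2]:
  T[1,1] 'b' = {T0}  orig:{}
  T[2,2] 'b' = {T0}  orig:{}
  T[1,2] 'bb' = {A}

Original NTs in T[1,2] deriving "bb": ["A"]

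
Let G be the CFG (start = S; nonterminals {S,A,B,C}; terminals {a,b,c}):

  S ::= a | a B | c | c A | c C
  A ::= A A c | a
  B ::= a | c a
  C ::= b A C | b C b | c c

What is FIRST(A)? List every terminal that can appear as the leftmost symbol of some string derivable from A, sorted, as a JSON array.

FIRST sets, iterate to fixpoint:
iter 1:
  A via A→a: +{a}
  B via B→a: +{a}
  B via B→c a: +{c}
  C via C→b A C: +{b}
  C via C→c c: +{c}
  S via S→a: +{a}
  S via S→c: +{c}
  S: {a,c}  A: {a}  B: {a,c}  C: {b,c}
iter 2: — fixpoint
  S: {a,c}  A: {a}  B: {a,c}  C: {b,c}

FIRST(A) = ["a"]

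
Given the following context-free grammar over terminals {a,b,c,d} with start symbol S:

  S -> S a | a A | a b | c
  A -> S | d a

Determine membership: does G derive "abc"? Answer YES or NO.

CNF form of G:
  S -> S T0 | T0 A | T0 T1 | c
  A -> S T0 | T0 A | T0 T1 | T2 T0 | c
  T0 -> a
  T1 -> b
  T2 -> d

CYK table (by increasing span):
  [0..0]={T0}  "a"  orig:{}
  [1..1]={T1}  "b"  orig:{}
  [2..2]={A,S}  "c"
  [0..1]={A,S}  "ab"
  [1..2]=∅  "bc"
  [0..2]=∅  "abc"

S ∉ T[0,2] ⇒ NO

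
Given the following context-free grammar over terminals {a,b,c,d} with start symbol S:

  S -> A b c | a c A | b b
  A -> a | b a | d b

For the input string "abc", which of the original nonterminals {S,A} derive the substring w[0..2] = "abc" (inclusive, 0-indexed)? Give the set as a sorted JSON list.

Convert to CNF:
  S -> A X4 | T0 T0 | T1 X5
  A -> T0 T1 | T2 T0 | a
  T0 -> b
  T1 -> a
  T2 -> d
  T3 -> c
  X4 -> T0 T3
  X5 -> T3 A

CYK fill — only the sub-triangle for w[0..2]:
  cell(0,0) a: {A,T1}  orig:{A}
  cell(1,1) b: {T0}  orig:{}
  cell(2,2) c: {T3}  orig:{}
  cell(0,1) ab: ∅
  cell(1,2) bc: {X4}  orig:{}
  cell(0,2) abc: {S}

Original NTs in T[0,2] deriving "abc": ["S"]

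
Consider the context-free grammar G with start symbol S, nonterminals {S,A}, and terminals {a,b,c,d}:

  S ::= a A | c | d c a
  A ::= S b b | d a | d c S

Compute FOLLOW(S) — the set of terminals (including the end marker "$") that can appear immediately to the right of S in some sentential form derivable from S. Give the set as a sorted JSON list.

Compute FIRST by fixpoint:
iter 1:
  A via A→d a: +{d}
  S via S→a A: +{a}
  S via S→c: +{c}
  S via S→d c a: +{d}
  FIRST[S]={a,c,d}  FIRST[A]={d}
iter 2:
  A via A→S b b: +{a,c}
  FIRST[S]={a,c,d}  FIRST[A]={a,c,d}
iter 3: (stable)
  FIRST[S]={a,c,d}  FIRST[A]={a,c,d}

FOLLOW sets:
FOLLOW(S) := {$}
[1]
  A→S b b: FOLLOW(S) ⊇ FIRST(b) = {b}; new: +{b}
  S→a A: FOLLOW(A) ⊇ FOLLOW(S) ⊇ {$,b}; new: +{$,b}
  S: {$,b}  A: {$,b}
[2] — fixpoint
  S: {$,b}  A: {$,b}

FOLLOW(S) = ["$", "b"]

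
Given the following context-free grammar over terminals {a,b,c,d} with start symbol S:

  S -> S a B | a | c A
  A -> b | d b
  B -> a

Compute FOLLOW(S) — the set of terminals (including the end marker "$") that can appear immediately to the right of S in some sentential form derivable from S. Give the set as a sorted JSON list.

FIRST iteration:
[1]
  A via A→b: +{b}
  A via A→d b: +{d}
  B via B→a: +{a}
  S via S→a: +{a}
  S via S→c A: +{c}
  FIRST[S]={a,c}  FIRST[A]={b,d}  FIRST[B]={a}
[2] — fixpoint
  FIRST[S]={a,c}  FIRST[A]={b,d}  FIRST[B]={a}

FOLLOW sets:
FOLLOW(S) := {$}
[1]
  S→S a B: FOLLOW(S) ⊇ FIRST(a) = {a}; new: +{a}
  S→S a B: FOLLOW(B) ⊇ FOLLOW(S) ⊇ {$,a}; new: +{$,a}
  S→c A: FOLLOW(A) ⊇ FOLLOW(S) ⊇ {$,a}; new: +{$,a}
  FOLLOW(S)={$,a}  FOLLOW(A)={$,a}  FOLLOW(B)={$,a}
[2] done
  FOLLOW(S)={$,a}  FOLLOW(A)={$,a}  FOLLOW(B)={$,a}

FOLLOW(S) = ["$", "a"]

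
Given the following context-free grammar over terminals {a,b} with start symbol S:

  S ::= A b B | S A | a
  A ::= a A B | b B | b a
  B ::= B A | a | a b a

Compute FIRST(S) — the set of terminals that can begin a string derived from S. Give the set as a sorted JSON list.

Compute FIRST by fixpoint:
[1]
  A via A→a A B: +{a}
  A via A→b B: +{b}
  B via B→a: +{a}
  S via S→A b B: +{a,b}
  FIRST(S)={a,b}  FIRST(A)={a,b}  FIRST(B)={a}
[2] (stable)
  FIRST(S)={a,b}  FIRST(A)={a,b}  FIRST(B)={a}

FIRST(S) = ["a", "b"]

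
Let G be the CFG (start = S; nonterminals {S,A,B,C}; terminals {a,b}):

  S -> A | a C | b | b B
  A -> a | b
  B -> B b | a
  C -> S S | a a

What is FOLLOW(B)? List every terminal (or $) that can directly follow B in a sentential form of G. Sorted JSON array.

FIRST iteration:
pass 1:
  A via A→a: +{a}
  A via A→b: +{b}
  B via B→a: +{a}
  C via C→a a: +{a}
  S via S→A: +{a,b}
  FIRST(S)={a,b}  FIRST(A)={a,b}  FIRST(B)={a}  FIRST(C)={a}
pass 2:
  C via C→S S: +{b}
  FIRST(S)={a,b}  FIRST(A)={a,b}  FIRST(B)={a}  FIRST(C)={a,b}
pass 3: (no change)
  FIRST(S)={a,b}  FIRST(A)={a,b}  FIRST(B)={a}  FIRST(C)={a,b}

Compute FOLLOW by fixpoint:
seed FOLLOW(S) with $
iter 1:
  B→B b: FOLLOW(B) ⊇ FIRST(b) = {b}; new: +{b}
  C→S S: FOLLOW(S) ⊇ FIRST(S) = {a,b}; new: +{a,b}
  S→A: FOLLOW(A) ⊇ FOLLOW(S) ⊇ {$,a,b}; new: +{$,a,b}
  S→a C: FOLLOW(C) ⊇ FOLLOW(S) ⊇ {$,a,b}; new: +{$,a,b}
  S→b B: FOLLOW(B) ⊇ FOLLOW(S) ⊇ {$,a,b}; new: +{$,a}
  FOLLOW(S)={$,a,b}  FOLLOW(A)={$,a,b}  FOLLOW(B)={$,a,b}  FOLLOW(C)={$,a,b}
iter 2: (no change)
  FOLLOW(S)={$,a,b}  FOLLOW(A)={$,a,b}  FOLLOW(B)={$,a,b}  FOLLOW(C)={$,a,b}

FOLLOW(B) = ["$", "a", "b"]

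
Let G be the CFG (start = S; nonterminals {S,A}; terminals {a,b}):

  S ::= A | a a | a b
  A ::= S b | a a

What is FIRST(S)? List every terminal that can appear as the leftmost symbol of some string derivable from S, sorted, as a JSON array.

FIRST iteration:
[1]
  A via A→a a: +{a}
  S via S→A: +{a}
  FIRST(S)={a}  FIRST(A)={a}
[2] done
  FIRST(S)={a}  FIRST(A)={a}

FIRST(S) = ["a"]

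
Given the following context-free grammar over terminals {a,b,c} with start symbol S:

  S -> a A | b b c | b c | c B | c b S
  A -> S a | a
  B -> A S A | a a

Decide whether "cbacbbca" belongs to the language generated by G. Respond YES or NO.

CNF form of G:
  S -> T0 A | T1 T2 | T1 X4 | T2 B | T2 X5
  A -> S T0 | a
  B -> A X3 | T0 T0
  T0 -> a
  T1 -> b
  T2 -> c
  X3 -> S A
  X4 -> T1 T2
  X5 -> T1 S

Fill CYK table bottom-up:
  T[0,0] 'c' = {T2}  orig:{}
  T[1,1] 'b' = {T1}  orig:{}
  T[2,2] 'a' = {A,T0}  orig:{A}
  T[3,3] 'c' = {T2}  orig:{}
  T[4,4] 'b' = {T1}  orig:{}
  T[5,5] 'b' = {T1}  orig:{}
  T[6,6] 'c' = {T2}  orig:{}
  T[7,7] 'a' = {A,T0}  orig:{A}
  T[0,1] 'cb' = ∅
  T[1,2] 'ba' = ∅
  T[2,3] 'ac' = ∅
  T[3,4] 'cb' = ∅
  T[4,5] 'bb' = ∅
  T[5,6] 'bc' = {S,X4}  orig:{S}
  T[6,7] 'ca' = ∅
  T[0,2] 'cba' = ∅
  T[1,3] 'bac' = ∅
  T[2,4] 'acb' = ∅
  T[3,5] 'cbb' = ∅
  T[4,6] 'bbc' = {S,X5}  orig:{S}
  T[5,7] 'bca' = {A,X3}  orig:{A}
  T[0,3] 'cbac' = ∅
  T[1,4] 'bacb' = ∅
  T[2,5] 'acbb' = ∅
  T[3,6] 'cbbc' = {S}
  T[4,7] 'bbca' = {A,X3}  orig:{A}
  T[0,4] 'cbacb' = ∅
  T[1,5] 'bacbb' = ∅
  T[2,6] 'acbbc' = ∅
  T[3,7] 'cbbca' = {A,X3}  orig:{A}
  T[0,5] 'cbacbb' = ∅
  T[1,6] 'bacbbc' = ∅
  T[2,7] 'acbbca' = {B,S}
  T[0,6] 'cbacbbc' = ∅
  T[1,7] 'bacbbca' = {X5}  orig:{}
  T[0,7] 'cbacbbca' = {S}

S ∈ T[0,7] ⇒ YES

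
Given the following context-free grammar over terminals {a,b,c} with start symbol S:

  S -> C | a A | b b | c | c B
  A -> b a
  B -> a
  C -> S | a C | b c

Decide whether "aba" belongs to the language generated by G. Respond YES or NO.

CNF form of G:
  S -> T0 T0 | T0 T2 | T1 A | T1 C | T2 B | c
  A -> T0 T1
  B -> a
  C -> T0 T0 | T0 T2 | T1 A | T1 C | T2 B | c
  T0 -> b
  T1 -> a
  T2 -> c

Fill CYK table bottom-up:
  T[0,0] 'a' = {B,T1}  orig:{B}
  T[1,1] 'b' = {T0}  orig:{}
  T[2,2] 'a' = {B,T1}  orig:{B}
  T[0,1] 'ab' = ∅
  T[1,2] 'ba' = {A}
  T[0,2] 'aba' = {C,S}

S ∈ T[0,2] ⇒ YES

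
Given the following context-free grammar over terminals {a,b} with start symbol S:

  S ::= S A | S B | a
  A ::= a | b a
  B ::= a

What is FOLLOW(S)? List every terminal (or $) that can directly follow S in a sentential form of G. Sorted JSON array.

FIRST sets, iterate to fixpoint:
[1]
  A via A→a: +{a}
  A via A→b a: +{b}
  B via B→a: +{a}
  S via S→a: +{a}
  FIRST(S)={a}  FIRST(A)={a,b}  FIRST(B)={a}
[2] done
  FIRST(S)={a}  FIRST(A)={a,b}  FIRST(B)={a}

FOLLOW sets:
FOLLOW(S) := {$}
round 1:
  S→S A: FOLLOW(S) ⊇ FIRST(A) = {a,b}; new: +{a,b}
  S→S A: FOLLOW(A) ⊇ FOLLOW(S) ⊇ {$,a,b}; new: +{$,a,b}
  S→S B: FOLLOW(B) ⊇ FOLLOW(S) ⊇ {$,a,b}; new: +{$,a,b}
  S: {$,a,b}  A: {$,a,b}  B: {$,a,b}
round 2: (no change)
  S: {$,a,b}  A: {$,a,b}  B: {$,a,b}

FOLLOW(S) = ["$", "a", "b"]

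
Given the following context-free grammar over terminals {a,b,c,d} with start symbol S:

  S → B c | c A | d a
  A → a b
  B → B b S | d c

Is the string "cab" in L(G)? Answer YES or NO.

Convert to CNF:
  S -> B T3 | T2 T0 | T3 A
  A -> T0 T1
  B -> B X4 | T2 T3
  T0 -> a
  T1 -> b
  T2 -> d
  T3 -> c
  X4 -> T1 S

CYK table (by increasing span):
  cell(0,0) c: {T3}  orig:{}
  cell(1,1) a: {T0}  orig:{}
  cell(2,2) b: {T1}  orig:{}
  cell(0,1) ca: ∅
  cell(1,2) ab: {A}
  cell(0,2) cab: {S}

S ∈ T[0,2] ⇒ YES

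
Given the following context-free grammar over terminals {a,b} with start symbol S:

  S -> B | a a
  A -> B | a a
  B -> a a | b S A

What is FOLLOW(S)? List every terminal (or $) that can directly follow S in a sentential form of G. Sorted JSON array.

FIRST iteration:
round 1:
  A via A→a a: +{a}
  B via B→a a: +{a}
  B via B→b S A: +{b}
  S via S→B: +{a,b}
  FIRST[S]={a,b}  FIRST[A]={a}  FIRST[B]={a,b}
round 2:
  A via A→B: +{b}
  FIRST[S]={a,b}  FIRST[A]={a,b}  FIRST[B]={a,b}
round 3: (no change)
  FIRST[S]={a,b}  FIRST[A]={a,b}  FIRST[B]={a,b}

FOLLOW sets:
initialize: $ ∈ FOLLOW(S)
pass 1:
  B→b S A: FOLLOW(S) ⊇ FIRST(A) = {a,b}; new: +{a,b}
  S→B: FOLLOW(B) ⊇ FOLLOW(S) ⊇ {$,a,b}; new: +{$,a,b}
  FOLLOW[S]={$,a,b}  FOLLOW[A]={}  FOLLOW[B]={$,a,b}
pass 2:
  B→b S A: FOLLOW(A) ⊇ FOLLOW(B) ⊇ {$,a,b}; new: +{$,a,b}
  FOLLOW[S]={$,a,b}  FOLLOW[A]={$,a,b}  FOLLOW[B]={$,a,b}
pass 3: done
  FOLLOW[S]={$,a,b}  FOLLOW[A]={$,a,b}  FOLLOW[B]={$,a,b}

FOLLOW(S) = ["$", "a", "b"]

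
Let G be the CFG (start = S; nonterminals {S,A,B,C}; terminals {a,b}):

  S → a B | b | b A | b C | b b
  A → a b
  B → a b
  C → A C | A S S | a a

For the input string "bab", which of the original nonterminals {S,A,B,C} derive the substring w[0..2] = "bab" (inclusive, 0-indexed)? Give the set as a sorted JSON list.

Convert to CNF:
  S -> T0 B | T1 A | T1 C | T1 T1 | b
  A -> T0 T1
  B -> T0 T1
  C -> A C | A X2 | T0 T0
  T0 -> a
  T1 -> b
  X2 -> S S

Fill CYK table bottom-up, restricted to cells inside w[0..2]:
  [0..0]={S,T1}  "b"  orig:{S}
  [1..1]={T0}  "a"  orig:{}
  [2..2]={S,T1}  "b"  orig:{S}
  [0..1]=∅  "ba"
  [1..2]={A,B}  "ab"
  [0..2]={S}  "bab"

Original NTs in T[0,2] deriving "bab": ["S"]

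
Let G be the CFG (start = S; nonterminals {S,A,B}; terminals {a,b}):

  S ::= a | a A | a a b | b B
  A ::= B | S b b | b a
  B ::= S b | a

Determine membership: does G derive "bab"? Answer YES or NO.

CNF form of G:
  S -> T0 B | T1 A | T1 X3 | a
  A -> S T0 | S X2 | T0 T1 | a
  B -> S T0 | a
  T0 -> b
  T1 -> a
  X2 -> T0 T0
  X3 -> T1 T0

Fill CYK table bottom-up:
  [0..0]={T0}  "b"  orig:{}
  [1..1]={A,B,S,T1}  "a"  orig:{A,B,S}
  [2..2]={T0}  "b"  orig:{}
  [0..1]={A,S}  "ba"
  [1..2]={A,B,X3}  "ab"  orig:{A,B}
  [0..2]={A,B,S}  "bab"

S ∈ T[0,2] ⇒ YES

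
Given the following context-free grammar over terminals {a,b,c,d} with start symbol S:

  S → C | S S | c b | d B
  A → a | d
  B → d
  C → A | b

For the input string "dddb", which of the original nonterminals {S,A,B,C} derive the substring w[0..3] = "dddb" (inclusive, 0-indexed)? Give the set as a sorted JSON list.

Convert to CNF:
  S -> S S | T0 T1 | T2 B | a | b | d
  A -> a | d
  B -> d
  C -> a | b | d
  T0 -> c
  T1 -> b
  T2 -> d

Fill CYK table bottom-up — only the sub-triangle for w[0..3]:
  [0..0]={A,B,C,S,T2}  "d"  orig:{A,B,C,S}
  [1..1]={A,B,C,S,T2}  "d"  orig:{A,B,C,S}
  [2..2]={A,B,C,S,T2}  "d"  orig:{A,B,C,S}
  [3..3]={C,S,T1}  "b"  orig:{C,S}
  [0..1]={S}  "dd"
  [1..2]={S}  "dd"
  [2..3]={S}  "db"
  [0..2]={S}  "ddd"
  [1..3]={S}  "ddb"
  [0..3]={S}  "dddb"

Original NTs in T[0,3] deriving "dddb": ["S"]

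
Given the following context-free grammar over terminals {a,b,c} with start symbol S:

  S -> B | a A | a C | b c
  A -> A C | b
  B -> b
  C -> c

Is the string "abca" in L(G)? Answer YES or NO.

CNF form of G:
  S -> T0 A | T0 C | T1 T2 | b
  A -> A C | b
  B -> b
  C -> c
  T0 -> a
  T1 -> b
  T2 -> c

Fill CYK table bottom-up:
  cell(0,0) a: {T0}  orig:{}
  cell(1,1) b: {A,B,S,T1}  orig:{A,B,S}
  cell(2,2) c: {C,T2}  orig:{C}
  cell(3,3) a: {T0}  orig:{}
  cell(0,1) ab: {S}
  cell(1,2) bc: {A,S}
  cell(2,3) ca: ∅
  cell(0,2) abc: {S}
  cell(1,3) bca: ∅
  cell(0,3) abca: ∅

S ∉ T[0,3] ⇒ NO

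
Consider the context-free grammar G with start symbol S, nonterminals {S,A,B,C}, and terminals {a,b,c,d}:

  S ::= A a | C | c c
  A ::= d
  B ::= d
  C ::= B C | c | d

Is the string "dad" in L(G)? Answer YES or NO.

Convert to CNF:
  S -> A T0 | B C | T1 T1 | c | d
  A -> d
  B -> d
  C -> B C | c | d
  T0 -> a
  T1 -> c

CYK table (by increasing span):
  [0..0]={A,B,C,S}  "d"
  [1..1]={T0}  "a"  orig:{}
  [2..2]={A,B,C,S}  "d"
  [0..1]={S}  "da"
  [1..2]=∅  "ad"
  [0..2]=∅  "dad"

S ∉ T[0,2] ⇒ NO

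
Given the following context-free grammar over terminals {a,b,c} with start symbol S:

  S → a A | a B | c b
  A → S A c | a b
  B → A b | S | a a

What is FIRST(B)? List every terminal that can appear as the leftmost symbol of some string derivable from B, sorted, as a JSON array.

Compute FIRST by fixpoint:
iter 1:
  A via A→a b: +{a}
  B via B→A b: +{a}
  S via S→a A: +{a}
  S via S→c b: +{c}
  FIRST(S)={a,c}  FIRST(A)={a}  FIRST(B)={a}
iter 2:
  A via A→S A c: +{c}
  B via B→A b: +{c}
  FIRST(S)={a,c}  FIRST(A)={a,c}  FIRST(B)={a,c}
iter 3: done
  FIRST(S)={a,c}  FIRST(A)={a,c}  FIRST(B)={a,c}

FIRST(B) = ["a", "c"]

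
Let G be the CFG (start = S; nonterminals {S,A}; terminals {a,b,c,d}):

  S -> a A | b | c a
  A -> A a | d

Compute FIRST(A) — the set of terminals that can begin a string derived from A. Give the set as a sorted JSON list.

FIRST iteration:
[1]
  A via A→d: +{d}
  S via S→a A: +{a}
  S via S→b: +{b}
  S via S→c a: +{c}
  S: {a,b,c}  A: {d}
[2] — fixpoint
  S: {a,b,c}  A: {d}

FIRST(A) = ["d"]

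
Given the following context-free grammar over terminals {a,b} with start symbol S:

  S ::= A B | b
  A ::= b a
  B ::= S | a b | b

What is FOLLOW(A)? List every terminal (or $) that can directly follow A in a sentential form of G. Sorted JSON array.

FIRST sets, iterate to fixpoint:
iter 1:
  A via A→b a: +{b}
  B via B→a b: +{a}
  B via B→b: +{b}
  S via S→A B: +{b}
  S: {b}  A: {b}  B: {a,b}
iter 2: done
  S: {b}  A: {b}  B: {a,b}

Compute FOLLOW by fixpoint:
initialize: $ ∈ FOLLOW(S)
iter 1:
  S→A B: FOLLOW(A) ⊇ FIRST(B) = {a,b}; new: +{a,b}
  S→A B: FOLLOW(B) ⊇ FOLLOW(S) ⊇ {$}; new: +{$}
  FOLLOW[S]={$}  FOLLOW[A]={a,b}  FOLLOW[B]={$}
iter 2: (no change)
  FOLLOW[S]={$}  FOLLOW[A]={a,b}  FOLLOW[B]={$}

FOLLOW(A) = ["a", "b"]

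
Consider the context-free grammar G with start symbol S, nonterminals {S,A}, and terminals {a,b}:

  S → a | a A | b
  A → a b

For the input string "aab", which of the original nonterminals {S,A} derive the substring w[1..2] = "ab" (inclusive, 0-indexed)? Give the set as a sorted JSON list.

CNF form of G:
  S -> T0 A | a | b
  A -> T0 T1
  T0 -> a
  T1 -> b

Fill CYK table bottom-up — only the sub-triangle for w[1..2]:
  [1..1]={S,T0}  "a"  orig:{S}
  [2..2]={S,T1}  "b"  orig:{S}
  [1..2]={A}  "ab"

Original NTs in T[1,2] deriving "ab": ["A"]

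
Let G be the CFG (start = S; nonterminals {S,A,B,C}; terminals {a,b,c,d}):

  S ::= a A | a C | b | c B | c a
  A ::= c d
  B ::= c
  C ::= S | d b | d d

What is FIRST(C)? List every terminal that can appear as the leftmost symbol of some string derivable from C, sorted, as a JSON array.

FIRST iteration:
iter 1:
  A via A→c d: +{c}
  B via B→c: +{c}
  C via C→d b: +{d}
  S via S→a A: +{a}
  S via S→b: +{b}
  S via S→c B: +{c}
  FIRST[S]={a,b,c}  FIRST[A]={c}  FIRST[B]={c}  FIRST[C]={d}
iter 2:
  C via C→S: +{a,b,c}
  FIRST[S]={a,b,c}  FIRST[A]={c}  FIRST[B]={c}  FIRST[C]={a,b,c,d}
iter 3: — fixpoint
  FIRST[S]={a,b,c}  FIRST[A]={c}  FIRST[B]={c}  FIRST[C]={a,b,c,d}

FIRST(C) = ["a", "b", "c", "d"]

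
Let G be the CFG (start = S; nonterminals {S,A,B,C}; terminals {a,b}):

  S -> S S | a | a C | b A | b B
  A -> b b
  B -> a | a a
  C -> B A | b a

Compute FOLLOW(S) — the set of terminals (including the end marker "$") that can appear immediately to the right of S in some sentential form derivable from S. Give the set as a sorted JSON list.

Compute FIRST by fixpoint:
round 1:
  A via A→b b: +{b}
  B via B→a: +{a}
  C via C→B A: +{a}
  C via C→b a: +{b}
  S via S→a: +{a}
  S via S→b A: +{b}
  FIRST(S)={a,b}  FIRST(A)={b}  FIRST(B)={a}  FIRST(C)={a,b}
round 2: done
  FIRST(S)={a,b}  FIRST(A)={b}  FIRST(B)={a}  FIRST(C)={a,b}

FOLLOW sets:
seed FOLLOW(S) with $
round 1:
  C→B A: FOLLOW(B) ⊇ FIRST(A) = {b}; new: +{b}
  S→S S: FOLLOW(S) ⊇ FIRST(S) = {a,b}; new: +{a,b}
  S→a C: FOLLOW(C) ⊇ FOLLOW(S) ⊇ {$,a,b}; new: +{$,a,b}
  S→b A: FOLLOW(A) ⊇ FOLLOW(S) ⊇ {$,a,b}; new: +{$,a,b}
  S→b B: FOLLOW(B) ⊇ FOLLOW(S) ⊇ {$,a,b}; new: +{$,a}
  FOLLOW[S]={$,a,b}  FOLLOW[A]={$,a,b}  FOLLOW[B]={$,a,b}  FOLLOW[C]={$,a,b}
round 2: (stable)
  FOLLOW[S]={$,a,b}  FOLLOW[A]={$,a,b}  FOLLOW[B]={$,a,b}  FOLLOW[C]={$,a,b}

FOLLOW(S) = ["$", "a", "b"]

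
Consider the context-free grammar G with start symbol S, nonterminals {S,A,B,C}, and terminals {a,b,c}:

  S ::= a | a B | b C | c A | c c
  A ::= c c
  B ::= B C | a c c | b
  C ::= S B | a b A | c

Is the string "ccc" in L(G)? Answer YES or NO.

Convert to CNF:
  S -> T0 A | T0 T0 | T1 B | T2 C | a
  A -> T0 T0
  B -> B C | T1 X3 | b
  C -> S B | T1 X4 | c
  T0 -> c
  T1 -> a
  T2 -> b
  X3 -> T0 T0
  X4 -> T2 A

CYK fill:
  [0..0]={C,T0}  "c"  orig:{C}
  [1..1]={C,T0}  "c"  orig:{C}
  [2..2]={C,T0}  "c"  orig:{C}
  [0..1]={A,S,X3}  "cc"  orig:{A,S}
  [1..2]={A,S,X3}  "cc"  orig:{A,S}
  [0..2]={S}  "ccc"

S ∈ T[0,2] ⇒ YES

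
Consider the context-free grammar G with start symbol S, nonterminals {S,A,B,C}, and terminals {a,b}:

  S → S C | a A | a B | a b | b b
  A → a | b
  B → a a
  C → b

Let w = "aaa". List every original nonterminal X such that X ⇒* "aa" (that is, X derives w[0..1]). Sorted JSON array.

Convert to CNF:
  S -> S C | T0 A | T0 B | T0 T1 | T1 T1
  A -> a | b
  B -> T0 T0
  C -> b
  T0 -> a
  T1 -> b

CYK table (by increasing span), restricted to cells inside w[0..1]:
  T[0,0] 'a' = {A,T0}  orig:{A}
  T[1,1] 'a' = {A,T0}  orig:{A}
  T[0,1] 'aa' = {B,S}

Original NTs in T[0,1] deriving "aa": ["B", "S"]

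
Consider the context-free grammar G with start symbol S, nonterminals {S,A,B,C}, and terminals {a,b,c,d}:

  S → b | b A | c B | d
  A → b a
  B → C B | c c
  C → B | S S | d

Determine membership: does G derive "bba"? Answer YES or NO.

Convert to CNF:
  S -> T0 A | T2 B | b | d
  A -> T0 T1
  B -> C B | T2 T2
  C -> C B | S S | T2 T2 | d
  T0 -> b
  T1 -> a
  T2 -> c

CYK table (by increasing span):
  [0..0]={S,T0}  "b"  orig:{S}
  [1..1]={S,T0}  "b"  orig:{S}
  [2..2]={T1}  "a"  orig:{}
  [0..1]={C}  "bb"
  [1..2]={A}  "ba"
  [0..2]={S}  "bba"

S ∈ T[0,2] ⇒ YES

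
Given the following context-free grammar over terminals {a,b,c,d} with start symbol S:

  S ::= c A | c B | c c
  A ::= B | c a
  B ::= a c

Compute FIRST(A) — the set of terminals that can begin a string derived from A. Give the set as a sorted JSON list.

FIRST sets, iterate to fixpoint:
iter 1:
  A via A→c a: +{c}
  B via B→a c: +{a}
  S via S→c A: +{c}
  S: {c}  A: {c}  B: {a}
iter 2:
  A via A→B: +{a}
  S: {c}  A: {a,c}  B: {a}
iter 3: done
  S: {c}  A: {a,c}  B: {a}

FIRST(A) = ["a", "c"]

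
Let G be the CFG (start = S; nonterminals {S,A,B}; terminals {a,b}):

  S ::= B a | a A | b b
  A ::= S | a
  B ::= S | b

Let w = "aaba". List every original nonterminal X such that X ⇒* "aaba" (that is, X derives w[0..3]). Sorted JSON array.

Convert to CNF:
  S -> B T0 | T0 A | T1 T1
  A -> B T0 | T0 A | T1 T1 | a
  B -> B T0 | T0 A | T1 T1 | b
  T0 -> a
  T1 -> b

CYK table (by increasing span), restricted to cells inside w[0..3]:
  [0..0]={A,T0}  "a"  orig:{A}
  [1..1]={A,T0}  "a"  orig:{A}
  [2..2]={B,T1}  "b"  orig:{B}
  [3..3]={A,T0}  "a"  orig:{A}
  [0..1]={A,B,S}  "aa"
  [1..2]=∅  "ab"
  [2..3]={A,B,S}  "ba"
  [0..2]=∅  "aab"
  [1..3]={A,B,S}  "aba"
  [0..3]={A,B,S}  "aaba"

Original NTs in T[0,3] deriving "aaba": ["A", "B", "S"]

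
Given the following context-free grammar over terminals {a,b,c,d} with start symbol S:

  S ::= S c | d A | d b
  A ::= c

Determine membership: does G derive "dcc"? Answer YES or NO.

Convert to CNF:
  S -> S T0 | T1 A | T1 T2
  A -> c
  T0 -> c
  T1 -> d
  T2 -> b

Fill CYK table bottom-up:
  [0..0]={T1}  "d"  orig:{}
  [1..1]={A,T0}  "c"  orig:{A}
  [2..2]={A,T0}  "c"  orig:{A}
  [0..1]={S}  "dc"
  [1..2]=∅  "cc"
  [0..2]={S}  "dcc"

S ∈ T[0,2] ⇒ YES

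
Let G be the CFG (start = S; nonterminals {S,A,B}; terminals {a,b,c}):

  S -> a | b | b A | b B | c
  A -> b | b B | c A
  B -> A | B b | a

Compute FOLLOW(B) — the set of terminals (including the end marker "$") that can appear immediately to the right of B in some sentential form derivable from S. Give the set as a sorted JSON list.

Compute FIRST by fixpoint:
pass 1:
  A via A→b: +{b}
  A via A→c A: +{c}
  B via B→A: +{b,c}
  B via B→a: +{a}
  S via S→a: +{a}
  S via S→b: +{b}
  S via S→c: +{c}
  S: {a,b,c}  A: {b,c}  B: {a,b,c}
pass 2: — fixpoint
  S: {a,b,c}  A: {b,c}  B: {a,b,c}

FOLLOW iteration:
FOLLOW(S) := {$}
iter 1:
  B→B b: FOLLOW(B) ⊇ FIRST(b) = {b}; new: +{b}
  S→b A: FOLLOW(A) ⊇ FOLLOW(S) ⊇ {$}; new: +{$}
  S→b B: FOLLOW(B) ⊇ FOLLOW(S) ⊇ {$}; new: +{$}
  S: {$}  A: {$}  B: {$,b}
iter 2:
  B→A: FOLLOW(A) ⊇ FOLLOW(B) ⊇ {$,b}; new: +{b}
  S: {$}  A: {$,b}  B: {$,b}
iter 3: done
  S: {$}  A: {$,b}  B: {$,b}

FOLLOW(B) = ["$", "b"]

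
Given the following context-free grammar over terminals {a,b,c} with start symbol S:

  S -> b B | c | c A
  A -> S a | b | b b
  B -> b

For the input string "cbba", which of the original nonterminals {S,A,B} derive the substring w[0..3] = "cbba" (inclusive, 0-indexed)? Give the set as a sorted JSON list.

Convert to CNF:
  S -> T1 B | T2 A | c
  A -> S T0 | T1 T1 | b
  B -> b
  T0 -> a
  T1 -> b
  T2 -> c

CYK fill (cells [i..j] with 0 ≤ i ≤ j ≤ 3 only):
  cell(0,0) c: {S,T2}  orig:{S}
  cell(1,1) b: {A,B,T1}  orig:{A,B}
  cell(2,2) b: {A,B,T1}  orig:{A,B}
  cell(3,3) a: {T0}  orig:{}
  cell(0,1) cb: {S}
  cell(1,2) bb: {A,S}
  cell(2,3) ba: ∅
  cell(0,2) cbb: {S}
  cell(1,3) bba: {A}
  cell(0,3) cbba: {A,S}

Original NTs in T[0,3] deriving "cbba": ["A", "S"]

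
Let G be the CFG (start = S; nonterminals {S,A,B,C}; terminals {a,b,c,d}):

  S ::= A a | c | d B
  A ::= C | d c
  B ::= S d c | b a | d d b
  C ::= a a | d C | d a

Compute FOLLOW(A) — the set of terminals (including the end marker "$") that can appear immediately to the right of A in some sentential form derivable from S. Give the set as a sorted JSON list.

Compute FIRST by fixpoint:
iter 1:
  A via A→d c: +{d}
  B via B→b a: +{b}
  B via B→d d b: +{d}
  C via C→a a: +{a}
  C via C→d C: +{d}
  S via S→A a: +{d}
  S via S→c: +{c}
  S: {c,d}  A: {d}  B: {b,d}  C: {a,d}
iter 2:
  A via A→C: +{a}
  B via B→S d c: +{c}
  S via S→A a: +{a}
  S: {a,c,d}  A: {a,d}  B: {b,c,d}  C: {a,d}
iter 3:
  B via B→S d c: +{a}
  S: {a,c,d}  A: {a,d}  B: {a,b,c,d}  C: {a,d}
iter 4: done
  S: {a,c,d}  A: {a,d}  B: {a,b,c,d}  C: {a,d}

Compute FOLLOW by fixpoint:
seed FOLLOW(S) with $
round 1:
  B→S d c: FOLLOW(S) ⊇ FIRST(d) = {d}; new: +{d}
  S→A a: FOLLOW(A) ⊇ FIRST(a) = {a}; new: +{a}
  S→d B: FOLLOW(B) ⊇ FOLLOW(S) ⊇ {$,d}; new: +{$,d}
  S: {$,d}  A: {a}  B: {$,d}  C: {}
round 2:
  A→C: FOLLOW(C) ⊇ FOLLOW(A) ⊇ {a}; new: +{a}
  S: {$,d}  A: {a}  B: {$,d}  C: {a}
round 3: — fixpoint
  S: {$,d}  A: {a}  B: {$,d}  C: {a}

FOLLOW(A) = ["a"]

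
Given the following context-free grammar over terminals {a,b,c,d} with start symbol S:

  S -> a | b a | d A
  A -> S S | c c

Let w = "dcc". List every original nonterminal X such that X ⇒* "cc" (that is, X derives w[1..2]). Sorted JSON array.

Convert to CNF:
  S -> T1 T2 | T3 A | a
  A -> S S | T0 T0
  T0 -> c
  T1 -> b
  T2 -> a
  T3 -> d

Fill CYK table bottom-up (cells [i..j] with 1 ≤ i ≤ j ≤ 2 only):
  T[1,1] 'c' = {T0}  orig:{}
  T[2,2] 'c' = {T0}  orig:{}
  T[1,2] 'cc' = {A}

Original NTs in T[1,2] deriving "cc": ["A"]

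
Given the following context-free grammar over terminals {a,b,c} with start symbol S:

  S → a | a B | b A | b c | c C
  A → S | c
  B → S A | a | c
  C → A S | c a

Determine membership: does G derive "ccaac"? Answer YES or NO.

CNF form of G:
  S -> T0 B | T1 A | T1 T2 | T2 C | a
  A -> T0 B | T1 A | T1 T2 | T2 C | a | c
  B -> S A | a | c
  C -> A S | T2 T0
  T0 -> a
  T1 -> b
  T2 -> c

Fill CYK table bottom-up:
  [0..0]={A,B,T2}  "c"  orig:{A,B}
  [1..1]={A,B,T2}  "c"  orig:{A,B}
  [2..2]={A,B,S,T0}  "a"  orig:{A,B,S}
  [3..3]={A,B,S,T0}  "a"  orig:{A,B,S}
  [4..4]={A,B,T2}  "c"  orig:{A,B}
  [0..1]=∅  "cc"
  [1..2]={C}  "ca"
  [2..3]={A,B,C,S}  "aa"
  [3..4]={A,B,S}  "ac"
  [0..2]={A,S}  "cca"
  [1..3]={A,C,S}  "caa"
  [2..4]={A,B,C,S}  "aac"
  [0..3]={A,B,C,S}  "ccaa"
  [1..4]={A,B,C,S}  "caac"
  [0..4]={A,B,C,S}  "ccaac"

S ∈ T[0,4] ⇒ YES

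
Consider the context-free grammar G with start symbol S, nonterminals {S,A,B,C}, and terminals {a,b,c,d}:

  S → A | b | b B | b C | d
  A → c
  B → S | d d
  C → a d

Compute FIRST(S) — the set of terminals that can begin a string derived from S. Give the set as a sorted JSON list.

Compute FIRST by fixpoint:
iter 1:
  A via A→c: +{c}
  B via B→d d: +{d}
  C via C→a d: +{a}
  S via S→A: +{c}
  S via S→b: +{b}
  S via S→d: +{d}
  S: {b,c,d}  A: {c}  B: {d}  C: {a}
iter 2:
  B via B→S: +{b,c}
  S: {b,c,d}  A: {c}  B: {b,c,d}  C: {a}
iter 3: (stable)
  S: {b,c,d}  A: {c}  B: {b,c,d}  C: {a}

FIRST(S) = ["b", "c", "d"]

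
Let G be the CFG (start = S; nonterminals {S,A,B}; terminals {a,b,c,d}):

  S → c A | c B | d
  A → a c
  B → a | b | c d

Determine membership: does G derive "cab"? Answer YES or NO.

CNF form of G:
  S -> T1 A | T1 B | d
  A -> T0 T1
  B -> T1 T2 | a | b
  T0 -> a
  T1 -> c
  T2 -> d

CYK fill:
  cell(0,0) c: {T1}  orig:{}
  cell(1,1) a: {B,T0}  orig:{B}
  cell(2,2) b: {B}
  cell(0,1) ca: {S}
  cell(1,2) ab: ∅
  cell(0,2) cab: ∅

S ∉ T[0,2] ⇒ NO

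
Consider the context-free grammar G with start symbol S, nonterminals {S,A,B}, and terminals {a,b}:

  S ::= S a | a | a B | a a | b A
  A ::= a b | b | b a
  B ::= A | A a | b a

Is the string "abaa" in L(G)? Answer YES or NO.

Convert to CNF:
  S -> S T0 | T0 B | T0 T0 | T1 A | a
  A -> T0 T1 | T1 T0 | b
  B -> A T0 | T0 T1 | T1 T0 | b
  T0 -> a
  T1 -> b

CYK table (by increasing span):
  T[0,0] 'a' = {S,T0}  orig:{S}
  T[1,1] 'b' = {A,B,T1}  orig:{A,B}
  T[2,2] 'a' = {S,T0}  orig:{S}
  T[3,3] 'a' = {S,T0}  orig:{S}
  T[0,1] 'ab' = {A,B,S}
  T[1,2] 'ba' = {A,B}
  T[2,3] 'aa' = {S}
  T[0,2] 'aba' = {B,S}
  T[1,3] 'baa' = {B}
  T[0,3] 'abaa' = {S}

S ∈ T[0,3] ⇒ YES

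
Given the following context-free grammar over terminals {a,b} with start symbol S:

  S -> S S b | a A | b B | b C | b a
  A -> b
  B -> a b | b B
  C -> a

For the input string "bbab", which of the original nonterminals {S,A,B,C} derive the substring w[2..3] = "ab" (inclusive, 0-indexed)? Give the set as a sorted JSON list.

CNF form of G:
  S -> S X2 | T0 A | T1 B | T1 C | T1 T0
  A -> b
  B -> T0 T1 | T1 B
  C -> a
  T0 -> a
  T1 -> b
  X2 -> S T1

CYK fill, restricted to cells inside w[2..3]:
  cell(2,2) a: {C,T0}  orig:{C}
  cell(3,3) b: {A,T1}  orig:{A}
  cell(2,3) ab: {B,S}

Original NTs in T[2,3] deriving "ab": ["B", "S"]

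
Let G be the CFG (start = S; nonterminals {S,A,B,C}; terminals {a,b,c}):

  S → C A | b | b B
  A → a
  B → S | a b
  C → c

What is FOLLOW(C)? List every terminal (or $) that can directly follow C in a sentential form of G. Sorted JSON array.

FIRST sets, iterate to fixpoint:
pass 1:
  A via A→a: +{a}
  B via B→a b: +{a}
  C via C→c: +{c}
  S via S→C A: +{c}
  S via S→b: +{b}
  FIRST(S)={b,c}  FIRST(A)={a}  FIRST(B)={a}  FIRST(C)={c}
pass 2:
  B via B→S: +{b,c}
  FIRST(S)={b,c}  FIRST(A)={a}  FIRST(B)={a,b,c}  FIRST(C)={c}
pass 3: (no change)
  FIRST(S)={b,c}  FIRST(A)={a}  FIRST(B)={a,b,c}  FIRST(C)={c}

Compute FOLLOW by fixpoint:
initialize: $ ∈ FOLLOW(S)
iter 1:
  S→C A: FOLLOW(C) ⊇ FIRST(A) = {a}; new: +{a}
  S→C A: FOLLOW(A) ⊇ FOLLOW(S) ⊇ {$}; new: +{$}
  S→b B: FOLLOW(B) ⊇ FOLLOW(S) ⊇ {$}; new: +{$}
  FOLLOW(S)={$}  FOLLOW(A)={$}  FOLLOW(B)={$}  FOLLOW(C)={a}
iter 2: — fixpoint
  FOLLOW(S)={$}  FOLLOW(A)={$}  FOLLOW(B)={$}  FOLLOW(C)={a}

FOLLOW(C) = ["a"]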